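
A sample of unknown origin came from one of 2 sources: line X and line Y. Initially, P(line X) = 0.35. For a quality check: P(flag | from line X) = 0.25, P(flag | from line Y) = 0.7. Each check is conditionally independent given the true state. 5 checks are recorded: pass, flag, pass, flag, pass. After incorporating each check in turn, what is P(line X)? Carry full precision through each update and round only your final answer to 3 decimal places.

After 'pass': P(line X) = 0.75·0.3500 / (0.75·0.3500 + 0.3·0.6500) ≈ 0.5738
After 'flag': P(line X) = 0.25·0.5738 / (0.25·0.5738 + 0.7·0.4262) ≈ 0.3247
After 'pass': P(line X) = 0.75·0.3247 / (0.75·0.3247 + 0.3·0.6753) ≈ 0.5459
After 'flag': P(line X) = 0.25·0.5459 / (0.25·0.5459 + 0.7·0.4541) ≈ 0.3003
After 'pass': P(line X) = 0.75·0.3003 / (0.75·0.3003 + 0.3·0.6997) ≈ 0.5176

0.518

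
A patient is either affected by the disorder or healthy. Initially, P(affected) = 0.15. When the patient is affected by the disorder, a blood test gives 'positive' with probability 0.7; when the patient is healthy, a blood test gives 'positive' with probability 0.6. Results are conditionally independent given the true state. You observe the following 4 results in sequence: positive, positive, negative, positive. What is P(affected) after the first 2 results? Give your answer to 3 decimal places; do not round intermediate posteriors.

Each posterior becomes the prior for the next update.
After 'positive': P(affected) = 0.7·0.1500 / (0.7·0.1500 + 0.6·0.8500) ≈ 0.1707
After 'positive': P(affected) = 0.7·0.1707 / (0.7·0.1707 + 0.6·0.8293) ≈ 0.1937

0.194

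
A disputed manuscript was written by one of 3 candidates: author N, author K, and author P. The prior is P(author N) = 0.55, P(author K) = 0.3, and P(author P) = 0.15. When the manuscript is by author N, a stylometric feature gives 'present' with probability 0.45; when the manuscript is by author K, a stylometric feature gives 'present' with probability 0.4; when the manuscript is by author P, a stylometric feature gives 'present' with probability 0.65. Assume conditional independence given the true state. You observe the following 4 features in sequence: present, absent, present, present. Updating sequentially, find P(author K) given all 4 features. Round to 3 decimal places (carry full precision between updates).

After 'present': normaliser = 0.45·0.5500 + 0.4·0.3000 + 0.65·0.1500; P(author N) ≈ 0.5323, P(author K) ≈ 0.2581, P(author P) ≈ 0.2097
After 'absent': normaliser = 0.55·0.5323 + 0.6·0.2581 + 0.35·0.2097; P(author N) ≈ 0.5619, P(author K) ≈ 0.2972, P(author P) ≈ 0.1409
After 'present': normaliser = 0.45·0.5619 + 0.4·0.2972 + 0.65·0.1409; P(author N) ≈ 0.5458, P(author K) ≈ 0.2566, P(author P) ≈ 0.1976
After 'present': normaliser = 0.45·0.5458 + 0.4·0.2566 + 0.65·0.1976; P(author N) ≈ 0.5152, P(author K) ≈ 0.2153, P(author P) ≈ 0.2695

0.215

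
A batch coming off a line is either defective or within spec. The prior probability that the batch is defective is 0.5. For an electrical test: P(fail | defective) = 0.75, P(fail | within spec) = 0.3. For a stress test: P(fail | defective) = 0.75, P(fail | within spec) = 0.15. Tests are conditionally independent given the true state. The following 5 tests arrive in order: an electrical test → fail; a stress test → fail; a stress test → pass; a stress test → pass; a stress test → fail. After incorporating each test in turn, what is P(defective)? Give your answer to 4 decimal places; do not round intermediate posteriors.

After an electrical test='fail': P(defective) = 0.75·0.5000 / (0.75·0.5000 + 0.3·0.5000) ≈ 0.7143
After a stress test='fail': P(defective) = 0.75·0.7143 / (0.75·0.7143 + 0.15·0.2857) ≈ 0.9259
After a stress test='pass': P(defective) = 0.25·0.9259 / (0.25·0.9259 + 0.85·0.0741) ≈ 0.7862
After a stress test='pass': P(defective) = 0.25·0.7862 / (0.25·0.7862 + 0.85·0.2138) ≈ 0.5195
After a stress test='fail': P(defective) = 0.75·0.5195 / (0.75·0.5195 + 0.15·0.4805) ≈ 0.8439

0.8439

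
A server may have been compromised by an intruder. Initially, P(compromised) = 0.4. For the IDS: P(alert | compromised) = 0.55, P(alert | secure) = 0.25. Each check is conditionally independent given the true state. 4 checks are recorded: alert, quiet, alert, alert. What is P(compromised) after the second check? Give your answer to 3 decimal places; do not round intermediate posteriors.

After 'alert': P(compromised) = 0.55·0.4000 / (0.55·0.4000 + 0.25·0.6000) ≈ 0.5946
After 'quiet': P(compromised) = 0.45·0.5946 / (0.45·0.5946 + 0.75·0.4054) ≈ 0.4681

0.468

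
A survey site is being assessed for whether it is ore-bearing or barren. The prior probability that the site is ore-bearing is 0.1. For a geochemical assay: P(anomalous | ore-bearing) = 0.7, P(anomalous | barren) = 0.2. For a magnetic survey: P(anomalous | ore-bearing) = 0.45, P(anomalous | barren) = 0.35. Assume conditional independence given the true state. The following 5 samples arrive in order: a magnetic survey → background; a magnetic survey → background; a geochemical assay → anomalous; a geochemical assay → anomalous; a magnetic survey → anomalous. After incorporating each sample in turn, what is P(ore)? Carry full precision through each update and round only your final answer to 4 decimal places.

0.5561

After a magnetic survey='background': P(ore) = 0.55·0.1000 / (0.55·0.1000 + 0.65·0.9000) ≈ 0.0859
After a magnetic survey='background': P(ore) = 0.55·0.0859 / (0.55·0.0859 + 0.65·0.9141) ≈ 0.0737
After a geochemical assay='anomalous': P(ore) = 0.7·0.0737 / (0.7·0.0737 + 0.2·0.9263) ≈ 0.2178
After a geochemical assay='anomalous': P(ore) = 0.7·0.2178 / (0.7·0.2178 + 0.2·0.7822) ≈ 0.4935
After a magnetic survey='anomalous': P(ore) = 0.45·0.4935 / (0.45·0.4935 + 0.35·0.5065) ≈ 0.5561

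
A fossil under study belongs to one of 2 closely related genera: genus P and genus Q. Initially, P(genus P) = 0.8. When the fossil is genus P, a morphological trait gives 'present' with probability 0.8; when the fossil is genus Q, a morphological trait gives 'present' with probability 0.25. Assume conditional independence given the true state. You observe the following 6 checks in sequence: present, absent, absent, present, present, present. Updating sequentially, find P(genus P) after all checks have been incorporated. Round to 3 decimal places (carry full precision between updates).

0.968

After 'present': P(genus P) = 0.8·0.8000 / (0.8·0.8000 + 0.25·0.2000) ≈ 0.9275
After 'absent': P(genus P) = 0.2·0.9275 / (0.2·0.9275 + 0.75·0.0725) ≈ 0.7734
After 'absent': P(genus P) = 0.2·0.7734 / (0.2·0.7734 + 0.75·0.2266) ≈ 0.4765
After 'present': P(genus P) = 0.8·0.4765 / (0.8·0.4765 + 0.25·0.5235) ≈ 0.7444
After 'present': P(genus P) = 0.8·0.7444 / (0.8·0.7444 + 0.25·0.2556) ≈ 0.9031
After 'present': P(genus P) = 0.8·0.9031 / (0.8·0.9031 + 0.25·0.0969) ≈ 0.9676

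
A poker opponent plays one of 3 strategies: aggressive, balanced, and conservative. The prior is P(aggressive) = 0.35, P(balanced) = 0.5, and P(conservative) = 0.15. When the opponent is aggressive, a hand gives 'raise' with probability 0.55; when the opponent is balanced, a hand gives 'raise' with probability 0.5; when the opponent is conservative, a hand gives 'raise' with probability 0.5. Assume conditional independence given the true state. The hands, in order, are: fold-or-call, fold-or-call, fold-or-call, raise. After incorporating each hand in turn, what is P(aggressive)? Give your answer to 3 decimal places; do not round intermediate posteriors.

0.302

After 'fold-or-call': normaliser = 0.45·0.3500 + 0.5·0.5000 + 0.5·0.1500; P(aggressive) ≈ 0.3264, P(balanced) ≈ 0.5181, P(conservative) ≈ 0.1554
After 'fold-or-call': normaliser = 0.45·0.3264 + 0.5·0.5181 + 0.5·0.1554; P(aggressive) ≈ 0.3037, P(balanced) ≈ 0.5356, P(conservative) ≈ 0.1607
After 'fold-or-call': normaliser = 0.45·0.3037 + 0.5·0.5356 + 0.5·0.1607; P(aggressive) ≈ 0.2819, P(balanced) ≈ 0.5524, P(conservative) ≈ 0.1657
After 'raise': normaliser = 0.55·0.2819 + 0.5·0.5524 + 0.5·0.1657; P(aggressive) ≈ 0.3016, P(balanced) ≈ 0.5373, P(conservative) ≈ 0.1612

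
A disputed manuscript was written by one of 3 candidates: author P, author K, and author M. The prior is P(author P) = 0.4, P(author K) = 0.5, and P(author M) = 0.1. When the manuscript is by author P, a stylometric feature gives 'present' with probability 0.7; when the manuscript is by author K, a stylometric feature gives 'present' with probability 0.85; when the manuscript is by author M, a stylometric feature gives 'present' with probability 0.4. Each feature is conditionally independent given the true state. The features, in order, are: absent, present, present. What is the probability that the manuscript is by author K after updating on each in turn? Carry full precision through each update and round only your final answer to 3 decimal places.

After 'absent': normaliser = 0.3·0.4000 + 0.15·0.5000 + 0.6·0.1000; P(author P) ≈ 0.4706, P(author K) ≈ 0.2941, P(author M) ≈ 0.2353
After 'present': normaliser = 0.7·0.4706 + 0.85·0.2941 + 0.4·0.2353; P(author P) ≈ 0.4891, P(author K) ≈ 0.3712, P(author M) ≈ 0.1397
After 'present': normaliser = 0.7·0.4891 + 0.85·0.3712 + 0.4·0.1397; P(author P) ≈ 0.4797, P(author K) ≈ 0.4420, P(author M) ≈ 0.0783

0.442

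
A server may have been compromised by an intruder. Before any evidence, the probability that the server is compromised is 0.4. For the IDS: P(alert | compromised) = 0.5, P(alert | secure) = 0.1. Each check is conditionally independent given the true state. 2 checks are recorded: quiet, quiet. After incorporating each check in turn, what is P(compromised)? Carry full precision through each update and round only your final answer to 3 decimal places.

0.171

After 'quiet': P(compromised) = 0.5·0.4000 / (0.5·0.4000 + 0.9·0.6000) ≈ 0.2703
After 'quiet': P(compromised) = 0.5·0.2703 / (0.5·0.2703 + 0.9·0.7297) ≈ 0.1706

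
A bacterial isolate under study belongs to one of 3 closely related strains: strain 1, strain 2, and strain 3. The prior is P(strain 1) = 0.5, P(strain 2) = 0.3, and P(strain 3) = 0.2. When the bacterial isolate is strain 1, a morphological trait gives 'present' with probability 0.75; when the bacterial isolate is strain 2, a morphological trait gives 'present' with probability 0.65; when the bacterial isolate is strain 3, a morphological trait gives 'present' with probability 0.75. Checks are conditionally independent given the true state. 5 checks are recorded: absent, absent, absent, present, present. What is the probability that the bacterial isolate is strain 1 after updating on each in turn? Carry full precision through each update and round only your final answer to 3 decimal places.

After 'absent': normaliser = 0.25·0.5000 + 0.35·0.3000 + 0.25·0.2000; P(strain 1) ≈ 0.4464, P(strain 2) ≈ 0.3750, P(strain 3) ≈ 0.1786
After 'absent': normaliser = 0.25·0.4464 + 0.35·0.3750 + 0.25·0.1786; P(strain 1) ≈ 0.3882, P(strain 2) ≈ 0.4565, P(strain 3) ≈ 0.1553
After 'absent': normaliser = 0.25·0.3882 + 0.35·0.4565 + 0.25·0.1553; P(strain 1) ≈ 0.3283, P(strain 2) ≈ 0.5404, P(strain 3) ≈ 0.1313
After 'present': normaliser = 0.75·0.3283 + 0.65·0.5404 + 0.75·0.1313; P(strain 1) ≈ 0.3537, P(strain 2) ≈ 0.5048, P(strain 3) ≈ 0.1415
After 'present': normaliser = 0.75·0.3537 + 0.65·0.5048 + 0.75·0.1415; P(strain 1) ≈ 0.3793, P(strain 2) ≈ 0.4690, P(strain 3) ≈ 0.1517

0.379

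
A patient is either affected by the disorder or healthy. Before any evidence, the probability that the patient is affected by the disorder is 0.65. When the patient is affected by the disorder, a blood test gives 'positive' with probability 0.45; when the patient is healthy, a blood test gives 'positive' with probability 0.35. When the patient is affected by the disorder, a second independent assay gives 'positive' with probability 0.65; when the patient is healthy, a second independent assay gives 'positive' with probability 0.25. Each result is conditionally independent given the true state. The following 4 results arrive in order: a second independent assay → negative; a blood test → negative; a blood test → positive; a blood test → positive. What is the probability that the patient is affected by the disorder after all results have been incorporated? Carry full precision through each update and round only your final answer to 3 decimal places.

0.548

After a second independent assay='negative': P(affected) = 0.35·0.6500 / (0.35·0.6500 + 0.75·0.3500) ≈ 0.4643
After a blood test='negative': P(affected) = 0.55·0.4643 / (0.55·0.4643 + 0.65·0.5357) ≈ 0.4231
After a blood test='positive': P(affected) = 0.45·0.4231 / (0.45·0.4231 + 0.35·0.5769) ≈ 0.4853
After a blood test='positive': P(affected) = 0.45·0.4853 / (0.45·0.4853 + 0.35·0.5147) ≈ 0.5480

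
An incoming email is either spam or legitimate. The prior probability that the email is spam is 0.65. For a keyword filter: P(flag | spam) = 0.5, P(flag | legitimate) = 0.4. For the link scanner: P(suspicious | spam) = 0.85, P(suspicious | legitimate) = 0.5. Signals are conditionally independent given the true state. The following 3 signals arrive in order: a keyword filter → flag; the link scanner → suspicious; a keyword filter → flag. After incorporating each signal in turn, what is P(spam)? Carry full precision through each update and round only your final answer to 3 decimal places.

0.831

After a keyword filter='flag': P(spam) = 0.5·0.6500 / (0.5·0.6500 + 0.4·0.3500) ≈ 0.6989
After the link scanner='suspicious': P(spam) = 0.85·0.6989 / (0.85·0.6989 + 0.5·0.3011) ≈ 0.7978
After a keyword filter='flag': P(spam) = 0.5·0.7978 / (0.5·0.7978 + 0.4·0.2022) ≈ 0.8315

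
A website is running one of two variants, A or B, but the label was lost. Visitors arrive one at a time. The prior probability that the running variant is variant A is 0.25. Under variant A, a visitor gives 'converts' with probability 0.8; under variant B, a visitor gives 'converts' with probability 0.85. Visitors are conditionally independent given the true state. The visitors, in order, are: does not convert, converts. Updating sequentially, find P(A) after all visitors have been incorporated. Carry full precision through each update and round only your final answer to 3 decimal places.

0.295

After 'does not convert': P(A) = 0.2·0.2500 / (0.2·0.2500 + 0.15·0.7500) ≈ 0.3077
After 'converts': P(A) = 0.8·0.3077 / (0.8·0.3077 + 0.85·0.6923) ≈ 0.2949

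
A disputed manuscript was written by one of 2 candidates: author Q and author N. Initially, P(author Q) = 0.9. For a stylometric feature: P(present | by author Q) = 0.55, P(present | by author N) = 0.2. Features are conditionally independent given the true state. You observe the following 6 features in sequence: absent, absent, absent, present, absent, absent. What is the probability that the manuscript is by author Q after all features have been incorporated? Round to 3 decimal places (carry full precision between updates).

Each posterior becomes the prior for the next update.
After 'absent': P(author Q) = 0.45·0.9000 / (0.45·0.9000 + 0.8·0.1000) ≈ 0.8351
After 'absent': P(author Q) = 0.45·0.8351 / (0.45·0.8351 + 0.8·0.1649) ≈ 0.7401
After 'absent': P(author Q) = 0.45·0.7401 / (0.45·0.7401 + 0.8·0.2599) ≈ 0.6157
After 'present': P(author Q) = 0.55·0.6157 / (0.55·0.6157 + 0.2·0.3843) ≈ 0.8150
After 'absent': P(author Q) = 0.45·0.8150 / (0.45·0.8150 + 0.8·0.1850) ≈ 0.7125
After 'absent': P(author Q) = 0.45·0.7125 / (0.45·0.7125 + 0.8·0.2875) ≈ 0.5822

0.582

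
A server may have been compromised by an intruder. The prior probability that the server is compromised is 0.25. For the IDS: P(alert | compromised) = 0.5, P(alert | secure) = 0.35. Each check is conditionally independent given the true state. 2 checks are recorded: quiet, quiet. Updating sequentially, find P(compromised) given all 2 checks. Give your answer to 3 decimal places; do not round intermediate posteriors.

After 'quiet': P(compromised) = 0.5·0.2500 / (0.5·0.2500 + 0.65·0.7500) ≈ 0.2041
After 'quiet': P(compromised) = 0.5·0.2041 / (0.5·0.2041 + 0.65·0.7959) ≈ 0.1647

0.165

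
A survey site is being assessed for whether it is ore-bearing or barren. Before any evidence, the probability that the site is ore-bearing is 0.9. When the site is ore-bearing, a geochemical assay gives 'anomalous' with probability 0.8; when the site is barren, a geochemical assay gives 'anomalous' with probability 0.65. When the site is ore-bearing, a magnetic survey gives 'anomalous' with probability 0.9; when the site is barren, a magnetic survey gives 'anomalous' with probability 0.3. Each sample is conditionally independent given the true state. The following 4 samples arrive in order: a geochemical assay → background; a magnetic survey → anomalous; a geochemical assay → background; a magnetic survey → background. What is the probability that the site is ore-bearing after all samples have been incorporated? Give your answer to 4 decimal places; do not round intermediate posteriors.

0.5574

After a geochemical assay='background': P(ore) = 0.2·0.9000 / (0.2·0.9000 + 0.35·0.1000) ≈ 0.8372
After a magnetic survey='anomalous': P(ore) = 0.9·0.8372 / (0.9·0.8372 + 0.3·0.1628) ≈ 0.9391
After a geochemical assay='background': P(ore) = 0.2·0.9391 / (0.2·0.9391 + 0.35·0.0609) ≈ 0.8981
After a magnetic survey='background': P(ore) = 0.1·0.8981 / (0.1·0.8981 + 0.7·0.1019) ≈ 0.5574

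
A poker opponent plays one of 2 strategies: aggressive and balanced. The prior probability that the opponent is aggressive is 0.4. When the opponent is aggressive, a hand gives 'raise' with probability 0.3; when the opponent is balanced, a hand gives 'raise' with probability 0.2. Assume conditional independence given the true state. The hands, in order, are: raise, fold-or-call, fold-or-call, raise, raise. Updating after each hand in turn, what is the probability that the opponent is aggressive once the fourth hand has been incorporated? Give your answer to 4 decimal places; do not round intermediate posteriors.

0.5345

After 'raise': P(aggressive) = 0.3·0.4000 / (0.3·0.4000 + 0.2·0.6000) ≈ 0.5000
After 'fold-or-call': P(aggressive) = 0.7·0.5000 / (0.7·0.5000 + 0.8·0.5000) ≈ 0.4667
After 'fold-or-call': P(aggressive) = 0.7·0.4667 / (0.7·0.4667 + 0.8·0.5333) ≈ 0.4336
After 'raise': P(aggressive) = 0.3·0.4336 / (0.3·0.4336 + 0.2·0.5664) ≈ 0.5345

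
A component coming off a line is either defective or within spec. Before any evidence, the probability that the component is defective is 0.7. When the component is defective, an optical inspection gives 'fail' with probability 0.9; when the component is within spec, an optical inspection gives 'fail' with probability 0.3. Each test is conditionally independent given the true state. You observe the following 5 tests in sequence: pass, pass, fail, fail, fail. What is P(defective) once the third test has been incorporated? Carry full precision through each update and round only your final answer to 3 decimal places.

After 'pass': P(defective) = 0.1·0.7000 / (0.1·0.7000 + 0.7·0.3000) ≈ 0.2500
After 'pass': P(defective) = 0.1·0.2500 / (0.1·0.2500 + 0.7·0.7500) ≈ 0.0455
After 'fail': P(defective) = 0.9·0.0455 / (0.9·0.0455 + 0.3·0.9545) ≈ 0.1250

0.125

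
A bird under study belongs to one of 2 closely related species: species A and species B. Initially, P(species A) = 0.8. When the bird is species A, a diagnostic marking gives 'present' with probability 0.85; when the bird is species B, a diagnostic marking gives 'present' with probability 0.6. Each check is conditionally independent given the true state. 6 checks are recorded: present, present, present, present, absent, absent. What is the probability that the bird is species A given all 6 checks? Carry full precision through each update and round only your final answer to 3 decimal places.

After 'present': P(species A) = 0.85·0.8000 / (0.85·0.8000 + 0.6·0.2000) ≈ 0.8500
After 'present': P(species A) = 0.85·0.8500 / (0.85·0.8500 + 0.6·0.1500) ≈ 0.8892
After 'present': P(species A) = 0.85·0.8892 / (0.85·0.8892 + 0.6·0.1108) ≈ 0.9192
After 'present': P(species A) = 0.85·0.9192 / (0.85·0.9192 + 0.6·0.0808) ≈ 0.9416
After 'absent': P(species A) = 0.15·0.9416 / (0.15·0.9416 + 0.4·0.0584) ≈ 0.8580
After 'absent': P(species A) = 0.15·0.8580 / (0.15·0.8580 + 0.4·0.1420) ≈ 0.6938

0.694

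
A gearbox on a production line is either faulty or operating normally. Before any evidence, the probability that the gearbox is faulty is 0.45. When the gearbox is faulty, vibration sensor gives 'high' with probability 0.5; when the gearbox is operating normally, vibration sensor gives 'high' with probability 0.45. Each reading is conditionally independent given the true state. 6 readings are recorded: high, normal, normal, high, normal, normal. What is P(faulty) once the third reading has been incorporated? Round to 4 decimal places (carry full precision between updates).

0.4290

After 'high': P(faulty) = 0.5·0.4500 / (0.5·0.4500 + 0.45·0.5500) ≈ 0.4762
After 'normal': P(faulty) = 0.5·0.4762 / (0.5·0.4762 + 0.55·0.5238) ≈ 0.4525
After 'normal': P(faulty) = 0.5·0.4525 / (0.5·0.4525 + 0.55·0.5475) ≈ 0.4290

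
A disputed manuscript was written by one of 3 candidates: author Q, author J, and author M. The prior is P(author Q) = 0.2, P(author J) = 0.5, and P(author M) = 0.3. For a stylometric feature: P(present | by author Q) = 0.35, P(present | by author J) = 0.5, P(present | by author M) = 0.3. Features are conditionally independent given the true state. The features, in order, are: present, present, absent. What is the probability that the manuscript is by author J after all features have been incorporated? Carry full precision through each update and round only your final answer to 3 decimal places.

0.642

After 'present': normaliser = 0.35·0.2000 + 0.5·0.5000 + 0.3·0.3000; P(author Q) ≈ 0.1707, P(author J) ≈ 0.6098, P(author M) ≈ 0.2195
After 'present': normaliser = 0.35·0.1707 + 0.5·0.6098 + 0.3·0.2195; P(author Q) ≈ 0.1388, P(author J) ≈ 0.7082, P(author M) ≈ 0.1530
After 'absent': normaliser = 0.65·0.1388 + 0.5·0.7082 + 0.7·0.1530; P(author Q) ≈ 0.1636, P(author J) ≈ 0.6422, P(author M) ≈ 0.1942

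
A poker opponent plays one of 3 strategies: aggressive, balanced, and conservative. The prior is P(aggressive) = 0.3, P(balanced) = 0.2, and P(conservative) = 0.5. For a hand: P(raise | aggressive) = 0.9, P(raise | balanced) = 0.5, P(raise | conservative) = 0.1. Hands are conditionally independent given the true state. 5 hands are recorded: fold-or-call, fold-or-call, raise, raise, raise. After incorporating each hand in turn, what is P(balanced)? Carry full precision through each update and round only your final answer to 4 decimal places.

After 'fold-or-call': normaliser = 0.1·0.3000 + 0.5·0.2000 + 0.9·0.5000; P(aggressive) ≈ 0.0517, P(balanced) ≈ 0.1724, P(conservative) ≈ 0.7759
After 'fold-or-call': normaliser = 0.1·0.0517 + 0.5·0.1724 + 0.9·0.7759; P(aggressive) ≈ 0.0066, P(balanced) ≈ 0.1092, P(conservative) ≈ 0.8843
After 'raise': normaliser = 0.9·0.0066 + 0.5·0.1092 + 0.1·0.8843; P(aggressive) ≈ 0.0396, P(balanced) ≈ 0.3666, P(conservative) ≈ 0.5938
After 'raise': normaliser = 0.9·0.0396 + 0.5·0.3666 + 0.1·0.5938; P(aggressive) ≈ 0.1280, P(balanced) ≈ 0.6586, P(conservative) ≈ 0.2134
After 'raise': normaliser = 0.9·0.1280 + 0.5·0.6586 + 0.1·0.2134; P(aggressive) ≈ 0.2473, P(balanced) ≈ 0.7069, P(conservative) ≈ 0.0458

0.7069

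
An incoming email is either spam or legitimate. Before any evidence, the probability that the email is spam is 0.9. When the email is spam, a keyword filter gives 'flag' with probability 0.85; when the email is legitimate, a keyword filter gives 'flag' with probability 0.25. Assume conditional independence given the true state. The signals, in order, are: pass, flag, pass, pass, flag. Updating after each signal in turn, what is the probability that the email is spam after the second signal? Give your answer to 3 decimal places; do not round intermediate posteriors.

After 'pass': P(spam) = 0.15·0.9000 / (0.15·0.9000 + 0.75·0.1000) ≈ 0.6429
After 'flag': P(spam) = 0.85·0.6429 / (0.85·0.6429 + 0.25·0.3571) ≈ 0.8596

0.860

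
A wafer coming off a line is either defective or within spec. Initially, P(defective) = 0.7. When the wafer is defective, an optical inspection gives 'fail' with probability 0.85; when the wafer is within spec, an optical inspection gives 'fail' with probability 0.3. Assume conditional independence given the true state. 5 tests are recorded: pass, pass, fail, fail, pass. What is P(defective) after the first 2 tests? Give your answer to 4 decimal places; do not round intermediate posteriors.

Each posterior becomes the prior for the next update.
After 'pass': P(defective) = 0.15·0.7000 / (0.15·0.7000 + 0.7·0.3000) ≈ 0.3333
After 'pass': P(defective) = 0.15·0.3333 / (0.15·0.3333 + 0.7·0.6667) ≈ 0.0968

0.0968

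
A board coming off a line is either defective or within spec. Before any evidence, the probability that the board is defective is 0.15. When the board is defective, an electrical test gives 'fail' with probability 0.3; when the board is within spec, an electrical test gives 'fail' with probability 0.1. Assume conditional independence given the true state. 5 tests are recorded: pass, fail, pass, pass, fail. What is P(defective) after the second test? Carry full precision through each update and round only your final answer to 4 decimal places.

0.2917

After 'pass': P(defective) = 0.7·0.1500 / (0.7·0.1500 + 0.9·0.8500) ≈ 0.1207
After 'fail': P(defective) = 0.3·0.1207 / (0.3·0.1207 + 0.1·0.8793) ≈ 0.2917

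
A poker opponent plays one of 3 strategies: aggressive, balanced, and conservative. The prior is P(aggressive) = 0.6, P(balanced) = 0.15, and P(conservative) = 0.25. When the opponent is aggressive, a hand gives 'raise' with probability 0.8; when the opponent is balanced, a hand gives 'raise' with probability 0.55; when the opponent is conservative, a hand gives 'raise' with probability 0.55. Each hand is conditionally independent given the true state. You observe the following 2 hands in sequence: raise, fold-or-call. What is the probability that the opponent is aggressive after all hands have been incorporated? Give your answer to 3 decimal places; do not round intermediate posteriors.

After 'raise': normaliser = 0.8·0.6000 + 0.55·0.1500 + 0.55·0.2500; P(aggressive) ≈ 0.6857, P(balanced) ≈ 0.1179, P(conservative) ≈ 0.1964
After 'fold-or-call': normaliser = 0.2·0.6857 + 0.45·0.1179 + 0.45·0.1964; P(aggressive) ≈ 0.4923, P(balanced) ≈ 0.1904, P(conservative) ≈ 0.3173

0.492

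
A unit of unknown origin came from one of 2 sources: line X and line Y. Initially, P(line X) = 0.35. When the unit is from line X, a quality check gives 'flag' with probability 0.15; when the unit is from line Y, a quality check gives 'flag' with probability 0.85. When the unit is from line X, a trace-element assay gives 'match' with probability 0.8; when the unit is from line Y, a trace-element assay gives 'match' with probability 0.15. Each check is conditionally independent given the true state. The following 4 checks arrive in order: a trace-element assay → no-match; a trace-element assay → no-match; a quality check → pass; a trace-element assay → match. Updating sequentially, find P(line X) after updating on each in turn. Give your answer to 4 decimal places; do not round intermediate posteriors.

Each posterior becomes the prior for the next update.
After a trace-element assay='no-match': P(line X) = 0.2·0.3500 / (0.2·0.3500 + 0.85·0.6500) ≈ 0.1124
After a trace-element assay='no-match': P(line X) = 0.2·0.1124 / (0.2·0.1124 + 0.85·0.8876) ≈ 0.0289
After a quality check='pass': P(line X) = 0.85·0.0289 / (0.85·0.0289 + 0.15·0.9711) ≈ 0.1445
After a trace-element assay='match': P(line X) = 0.8·0.1445 / (0.8·0.1445 + 0.15·0.8555) ≈ 0.4739

0.4739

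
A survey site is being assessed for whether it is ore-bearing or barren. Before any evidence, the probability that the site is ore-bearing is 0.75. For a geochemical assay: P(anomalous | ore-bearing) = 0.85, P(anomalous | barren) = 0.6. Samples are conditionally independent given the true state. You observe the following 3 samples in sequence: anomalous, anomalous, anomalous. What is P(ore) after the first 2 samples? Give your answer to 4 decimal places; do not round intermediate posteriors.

After 'anomalous': P(ore) = 0.85·0.7500 / (0.85·0.7500 + 0.6·0.2500) ≈ 0.8095
After 'anomalous': P(ore) = 0.85·0.8095 / (0.85·0.8095 + 0.6·0.1905) ≈ 0.8576

0.8576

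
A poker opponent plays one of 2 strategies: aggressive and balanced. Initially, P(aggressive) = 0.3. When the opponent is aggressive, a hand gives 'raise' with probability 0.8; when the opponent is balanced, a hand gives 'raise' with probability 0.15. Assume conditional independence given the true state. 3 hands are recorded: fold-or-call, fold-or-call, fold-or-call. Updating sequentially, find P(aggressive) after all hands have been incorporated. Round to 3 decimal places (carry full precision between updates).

After 'fold-or-call': P(aggressive) = 0.2·0.3000 / (0.2·0.3000 + 0.85·0.7000) ≈ 0.0916
After 'fold-or-call': P(aggressive) = 0.2·0.0916 / (0.2·0.0916 + 0.85·0.9084) ≈ 0.0232
After 'fold-or-call': P(aggressive) = 0.2·0.0232 / (0.2·0.0232 + 0.85·0.9768) ≈ 0.0056

0.006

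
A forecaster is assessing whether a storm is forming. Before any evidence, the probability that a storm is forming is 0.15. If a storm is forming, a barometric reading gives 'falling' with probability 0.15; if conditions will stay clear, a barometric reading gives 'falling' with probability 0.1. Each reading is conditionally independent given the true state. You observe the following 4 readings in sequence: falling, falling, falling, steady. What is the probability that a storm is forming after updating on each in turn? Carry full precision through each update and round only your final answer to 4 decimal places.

0.3600

Each posterior becomes the prior for the next update.
After 'falling': P(storm) = 0.15·0.1500 / (0.15·0.1500 + 0.1·0.8500) ≈ 0.2093
After 'falling': P(storm) = 0.15·0.2093 / (0.15·0.2093 + 0.1·0.7907) ≈ 0.2842
After 'falling': P(storm) = 0.15·0.2842 / (0.15·0.2842 + 0.1·0.7158) ≈ 0.3733
After 'steady': P(storm) = 0.85·0.3733 / (0.85·0.3733 + 0.9·0.6267) ≈ 0.3600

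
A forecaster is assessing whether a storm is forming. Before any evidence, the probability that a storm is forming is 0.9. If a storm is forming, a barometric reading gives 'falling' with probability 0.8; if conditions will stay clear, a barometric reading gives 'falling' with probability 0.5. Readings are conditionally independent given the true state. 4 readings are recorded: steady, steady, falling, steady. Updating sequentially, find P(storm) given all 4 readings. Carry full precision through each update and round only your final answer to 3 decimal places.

0.480

After 'steady': P(storm) = 0.2·0.9000 / (0.2·0.9000 + 0.5·0.1000) ≈ 0.7826
After 'steady': P(storm) = 0.2·0.7826 / (0.2·0.7826 + 0.5·0.2174) ≈ 0.5902
After 'falling': P(storm) = 0.8·0.5902 / (0.8·0.5902 + 0.5·0.4098) ≈ 0.6973
After 'steady': P(storm) = 0.2·0.6973 / (0.2·0.6973 + 0.5·0.3027) ≈ 0.4796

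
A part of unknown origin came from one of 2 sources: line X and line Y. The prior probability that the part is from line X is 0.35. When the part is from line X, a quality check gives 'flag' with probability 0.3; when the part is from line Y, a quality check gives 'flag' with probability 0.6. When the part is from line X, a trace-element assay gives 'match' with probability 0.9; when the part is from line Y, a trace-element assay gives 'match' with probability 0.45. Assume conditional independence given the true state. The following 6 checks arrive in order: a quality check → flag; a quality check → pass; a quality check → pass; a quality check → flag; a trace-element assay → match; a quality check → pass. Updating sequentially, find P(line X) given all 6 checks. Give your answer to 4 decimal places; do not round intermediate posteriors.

0.5907

After a quality check='flag': P(line X) = 0.3·0.3500 / (0.3·0.3500 + 0.6·0.6500) ≈ 0.2121
After a quality check='pass': P(line X) = 0.7·0.2121 / (0.7·0.2121 + 0.4·0.7879) ≈ 0.3203
After a quality check='pass': P(line X) = 0.7·0.3203 / (0.7·0.3203 + 0.4·0.6797) ≈ 0.4519
After a quality check='flag': P(line X) = 0.3·0.4519 / (0.3·0.4519 + 0.6·0.5481) ≈ 0.2919
After a trace-element assay='match': P(line X) = 0.9·0.2919 / (0.9·0.2919 + 0.45·0.7081) ≈ 0.4519
After a quality check='pass': P(line X) = 0.7·0.4519 / (0.7·0.4519 + 0.4·0.5481) ≈ 0.5907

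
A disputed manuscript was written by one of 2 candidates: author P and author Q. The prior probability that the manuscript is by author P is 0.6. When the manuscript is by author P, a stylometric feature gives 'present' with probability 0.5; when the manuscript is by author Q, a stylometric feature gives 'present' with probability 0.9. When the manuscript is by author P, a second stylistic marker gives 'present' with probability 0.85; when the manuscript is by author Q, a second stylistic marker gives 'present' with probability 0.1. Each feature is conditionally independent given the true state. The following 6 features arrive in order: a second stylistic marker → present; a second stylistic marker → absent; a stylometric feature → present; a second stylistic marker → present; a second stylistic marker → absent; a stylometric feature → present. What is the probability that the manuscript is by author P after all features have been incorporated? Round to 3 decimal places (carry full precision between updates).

After a second stylistic marker='present': P(author P) = 0.85·0.6000 / (0.85·0.6000 + 0.1·0.4000) ≈ 0.9273
After a second stylistic marker='absent': P(author P) = 0.15·0.9273 / (0.15·0.9273 + 0.9·0.0727) ≈ 0.6800
After a stylometric feature='present': P(author P) = 0.5·0.6800 / (0.5·0.6800 + 0.9·0.3200) ≈ 0.5414
After a second stylistic marker='present': P(author P) = 0.85·0.5414 / (0.85·0.5414 + 0.1·0.4586) ≈ 0.9094
After a second stylistic marker='absent': P(author P) = 0.15·0.9094 / (0.15·0.9094 + 0.9·0.0906) ≈ 0.6258
After a stylometric feature='present': P(author P) = 0.5·0.6258 / (0.5·0.6258 + 0.9·0.3742) ≈ 0.4816

0.482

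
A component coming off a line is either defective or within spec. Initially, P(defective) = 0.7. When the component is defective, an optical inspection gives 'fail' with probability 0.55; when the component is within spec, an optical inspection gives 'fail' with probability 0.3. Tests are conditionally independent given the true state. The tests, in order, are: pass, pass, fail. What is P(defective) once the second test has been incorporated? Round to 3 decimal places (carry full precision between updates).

After 'pass': P(defective) = 0.45·0.7000 / (0.45·0.7000 + 0.7·0.3000) ≈ 0.6000
After 'pass': P(defective) = 0.45·0.6000 / (0.45·0.6000 + 0.7·0.4000) ≈ 0.4909

0.491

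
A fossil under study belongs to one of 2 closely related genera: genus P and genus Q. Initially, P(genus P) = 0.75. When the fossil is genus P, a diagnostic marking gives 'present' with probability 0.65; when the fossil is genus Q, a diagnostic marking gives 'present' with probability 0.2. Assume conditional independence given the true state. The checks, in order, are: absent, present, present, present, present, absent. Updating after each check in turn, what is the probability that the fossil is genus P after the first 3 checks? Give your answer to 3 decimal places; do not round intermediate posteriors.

After 'absent': P(genus P) = 0.35·0.7500 / (0.35·0.7500 + 0.8·0.2500) ≈ 0.5676
After 'present': P(genus P) = 0.65·0.5676 / (0.65·0.5676 + 0.2·0.4324) ≈ 0.8101
After 'present': P(genus P) = 0.65·0.8101 / (0.65·0.8101 + 0.2·0.1899) ≈ 0.9327

0.933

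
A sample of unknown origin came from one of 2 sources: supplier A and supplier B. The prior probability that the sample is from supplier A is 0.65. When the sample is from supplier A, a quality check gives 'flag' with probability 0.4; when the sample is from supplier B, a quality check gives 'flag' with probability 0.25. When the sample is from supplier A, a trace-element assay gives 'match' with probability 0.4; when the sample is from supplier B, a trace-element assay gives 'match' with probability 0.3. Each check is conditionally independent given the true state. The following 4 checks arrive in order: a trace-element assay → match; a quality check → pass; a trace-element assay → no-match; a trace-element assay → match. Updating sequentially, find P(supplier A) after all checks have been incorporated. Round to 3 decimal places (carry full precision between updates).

0.694

After a trace-element assay='match': P(supplier A) = 0.4·0.6500 / (0.4·0.6500 + 0.3·0.3500) ≈ 0.7123
After a quality check='pass': P(supplier A) = 0.6·0.7123 / (0.6·0.7123 + 0.75·0.2877) ≈ 0.6645
After a trace-element assay='no-match': P(supplier A) = 0.6·0.6645 / (0.6·0.6645 + 0.7·0.3355) ≈ 0.6293
After a trace-element assay='match': P(supplier A) = 0.4·0.6293 / (0.4·0.6293 + 0.3·0.3707) ≈ 0.6936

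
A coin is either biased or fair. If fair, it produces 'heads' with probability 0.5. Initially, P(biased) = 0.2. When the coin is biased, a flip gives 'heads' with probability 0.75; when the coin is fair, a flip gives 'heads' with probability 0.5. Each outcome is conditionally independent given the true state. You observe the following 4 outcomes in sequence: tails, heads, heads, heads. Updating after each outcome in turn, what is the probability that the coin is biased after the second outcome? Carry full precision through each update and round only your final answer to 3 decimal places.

After 'tails': P(biased) = 0.25·0.2000 / (0.25·0.2000 + 0.5·0.8000) ≈ 0.1111
After 'heads': P(biased) = 0.75·0.1111 / (0.75·0.1111 + 0.5·0.8889) ≈ 0.1579

0.158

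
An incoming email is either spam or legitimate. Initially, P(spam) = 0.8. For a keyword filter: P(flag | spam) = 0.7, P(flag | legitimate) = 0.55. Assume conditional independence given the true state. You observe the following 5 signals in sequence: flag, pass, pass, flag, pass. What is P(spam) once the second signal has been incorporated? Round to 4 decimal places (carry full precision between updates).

0.7724

After 'flag': P(spam) = 0.7·0.8000 / (0.7·0.8000 + 0.55·0.2000) ≈ 0.8358
After 'pass': P(spam) = 0.3·0.8358 / (0.3·0.8358 + 0.45·0.1642) ≈ 0.7724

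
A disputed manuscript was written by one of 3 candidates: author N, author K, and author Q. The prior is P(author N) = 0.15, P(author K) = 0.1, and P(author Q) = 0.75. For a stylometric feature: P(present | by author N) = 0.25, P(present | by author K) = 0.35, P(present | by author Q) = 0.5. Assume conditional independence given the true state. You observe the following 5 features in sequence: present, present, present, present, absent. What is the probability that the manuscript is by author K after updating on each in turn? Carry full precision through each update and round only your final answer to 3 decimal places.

After 'present': normaliser = 0.25·0.1500 + 0.35·0.1000 + 0.5·0.7500; P(author N) ≈ 0.0838, P(author K) ≈ 0.0782, P(author Q) ≈ 0.8380
After 'present': normaliser = 0.25·0.0838 + 0.35·0.0782 + 0.5·0.8380; P(author N) ≈ 0.0448, P(author K) ≈ 0.0586, P(author Q) ≈ 0.8966
After 'present': normaliser = 0.25·0.0448 + 0.35·0.0586 + 0.5·0.8966; P(author N) ≈ 0.0233, P(author K) ≈ 0.0427, P(author Q) ≈ 0.9339
After 'present': normaliser = 0.25·0.0233 + 0.35·0.0427 + 0.5·0.9339; P(author N) ≈ 0.0120, P(author K) ≈ 0.0306, P(author Q) ≈ 0.9574
After 'absent': normaliser = 0.75·0.0120 + 0.65·0.0306 + 0.5·0.9574; P(author N) ≈ 0.0177, P(author K) ≈ 0.0392, P(author Q) ≈ 0.9431

0.039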